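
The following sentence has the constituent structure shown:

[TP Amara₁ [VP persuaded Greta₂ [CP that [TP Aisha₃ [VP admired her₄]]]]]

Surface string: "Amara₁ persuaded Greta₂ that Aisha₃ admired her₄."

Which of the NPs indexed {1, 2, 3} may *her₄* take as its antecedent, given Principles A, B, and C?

{1, 2}

*her* is a pronoun, so Principle B applies: it must be free in its binding domain.
Binding domain of *her₄*: the embedded TP, whose subject is Aisha₃.
*Amara₁* c-commands the pronoun but from outside its binding domain, and is not c-commanded by it → coindexation permitted.
*Greta₂* c-commands the pronoun but from outside its binding domain, and is not c-commanded by it → coindexation permitted.
*Aisha₃* c-commands the pronoun within its binding domain → coindexation would violate Principle B.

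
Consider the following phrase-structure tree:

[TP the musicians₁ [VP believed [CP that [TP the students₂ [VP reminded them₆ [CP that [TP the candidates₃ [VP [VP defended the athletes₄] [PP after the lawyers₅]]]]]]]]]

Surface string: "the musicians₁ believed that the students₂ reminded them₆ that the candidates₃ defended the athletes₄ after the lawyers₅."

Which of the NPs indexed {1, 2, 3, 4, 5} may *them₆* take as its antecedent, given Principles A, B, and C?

{1}

*them* is a pronoun, so Principle B applies: it must be free in its binding domain.
Binding domain of *them₆*: the embedded TP, whose subject is the students₂.
*the musicians₁* c-commands the pronoun but from outside its binding domain, and is not c-commanded by it → coindexation permitted.
*the students₂* c-commands the pronoun within its binding domain → coindexation would violate Principle B.
*the candidates₃*: the pronoun c-commands this R-expression → coindexation would violate Principle C on *the candidates₃*.
*the athletes₄*: the pronoun c-commands this R-expression → coindexation would violate Principle C on *the athletes₄*.
*the lawyers₅*: the pronoun c-commands this R-expression → coindexation would violate Principle C on *the lawyers₅*.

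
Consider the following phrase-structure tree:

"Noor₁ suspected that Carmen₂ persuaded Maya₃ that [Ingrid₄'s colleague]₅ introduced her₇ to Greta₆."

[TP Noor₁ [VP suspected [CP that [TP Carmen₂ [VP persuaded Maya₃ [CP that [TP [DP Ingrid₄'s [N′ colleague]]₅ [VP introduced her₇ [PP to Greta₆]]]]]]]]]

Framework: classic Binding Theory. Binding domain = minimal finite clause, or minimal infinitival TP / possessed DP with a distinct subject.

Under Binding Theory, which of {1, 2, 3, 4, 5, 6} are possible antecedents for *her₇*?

*her* is a pronoun, so Principle B applies: it must be free in its binding domain.
Binding domain of *her₇*: the embedded TP, whose subject is [Ingrid₄'s colleague]₅.
*Noor₁* c-commands the pronoun but from outside its binding domain, and is not c-commanded by it → coindexation permitted.
*Carmen₂* c-commands the pronoun but from outside its binding domain, and is not c-commanded by it → coindexation permitted.
*Maya₃* c-commands the pronoun but from outside its binding domain, and is not c-commanded by it → coindexation permitted.
*Ingrid₄* and the pronoun do not c-command one another → neither Principle B nor Principle C is at stake; coindexation permitted.
*[Ingrid₄'s colleague]₅* c-commands the pronoun within its binding domain → coindexation would violate Principle B.
*Greta₆*: the pronoun c-commands this R-expression → coindexation would violate Principle C on *Greta₆*.

{1, 2, 3, 4}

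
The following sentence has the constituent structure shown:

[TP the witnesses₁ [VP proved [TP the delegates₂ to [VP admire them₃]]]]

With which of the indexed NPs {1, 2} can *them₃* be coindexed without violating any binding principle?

*them* is a pronoun, so Principle B applies: it must be free in its binding domain.
Binding domain of *them₃*: the embedded TP, whose subject is the delegates₂.
*the witnesses₁* c-commands the pronoun but from outside its binding domain, and is not c-commanded by it → coindexation permitted.
*the delegates₂* c-commands the pronoun within its binding domain → coindexation would violate Principle B.

{1}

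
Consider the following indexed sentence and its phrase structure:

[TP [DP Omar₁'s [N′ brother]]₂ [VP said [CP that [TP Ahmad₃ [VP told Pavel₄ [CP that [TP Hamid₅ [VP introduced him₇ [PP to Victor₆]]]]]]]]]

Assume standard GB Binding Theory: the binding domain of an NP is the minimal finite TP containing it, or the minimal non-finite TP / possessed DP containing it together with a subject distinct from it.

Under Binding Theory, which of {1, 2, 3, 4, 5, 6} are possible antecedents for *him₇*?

{1, 2, 3, 4}

*him* is a pronoun, so Principle B applies: it must be free in its binding domain.
Binding domain of *him₇*: the embedded TP, whose subject is Hamid₅.
*Omar₁* and the pronoun do not c-command one another → neither Principle B nor Principle C is at stake; coindexation permitted.
*[Omar₁'s brother]₂* c-commands the pronoun but from outside its binding domain, and is not c-commanded by it → coindexation permitted.
*Ahmad₃* c-commands the pronoun but from outside its binding domain, and is not c-commanded by it → coindexation permitted.
*Pavel₄* c-commands the pronoun but from outside its binding domain, and is not c-commanded by it → coindexation permitted.
*Hamid₅* c-commands the pronoun within its binding domain → coindexation would violate Principle B.
*Victor₆*: the pronoun c-commands this R-expression → coindexation would violate Principle C on *Victor₆*.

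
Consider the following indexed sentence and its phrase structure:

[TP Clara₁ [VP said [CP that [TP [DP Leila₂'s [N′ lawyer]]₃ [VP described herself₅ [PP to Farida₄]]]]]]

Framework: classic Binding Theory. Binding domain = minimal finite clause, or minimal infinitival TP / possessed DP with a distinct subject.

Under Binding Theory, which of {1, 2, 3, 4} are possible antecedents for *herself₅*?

*herself* is an anaphor, so Principle A applies: it must be bound in its binding domain.
Binding domain of *herself₅*: the embedded TP, whose subject is [Leila₂'s lawyer]₃.
*Clara₁* c-commands the anaphor but is outside its binding domain → cannot satisfy Principle A.
*Leila₂* does not c-command the anaphor → cannot bind it.
*[Leila₂'s lawyer]₃* c-commands the anaphor within its binding domain → licit binder.
*Farida₄* does not c-command the anaphor → cannot bind it.

{3}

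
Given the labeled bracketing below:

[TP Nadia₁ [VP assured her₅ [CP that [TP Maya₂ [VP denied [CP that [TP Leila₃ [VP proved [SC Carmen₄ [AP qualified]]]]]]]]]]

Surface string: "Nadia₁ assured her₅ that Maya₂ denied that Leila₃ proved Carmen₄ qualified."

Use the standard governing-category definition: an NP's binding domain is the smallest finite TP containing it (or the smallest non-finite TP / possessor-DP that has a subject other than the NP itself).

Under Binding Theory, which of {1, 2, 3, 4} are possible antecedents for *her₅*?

none

*her* is a pronoun, so Principle B applies: it must be free in its binding domain.
Binding domain of *her₅*: the matrix TP, whose subject is Nadia₁.
*Nadia₁* c-commands the pronoun within its binding domain → coindexation would violate Principle B.
*Maya₂*: the pronoun c-commands this R-expression → coindexation would violate Principle C on *Maya₂*.
*Leila₃*: the pronoun c-commands this R-expression → coindexation would violate Principle C on *Leila₃*.
*Carmen₄*: the pronoun c-commands this R-expression → coindexation would violate Principle C on *Carmen₄*.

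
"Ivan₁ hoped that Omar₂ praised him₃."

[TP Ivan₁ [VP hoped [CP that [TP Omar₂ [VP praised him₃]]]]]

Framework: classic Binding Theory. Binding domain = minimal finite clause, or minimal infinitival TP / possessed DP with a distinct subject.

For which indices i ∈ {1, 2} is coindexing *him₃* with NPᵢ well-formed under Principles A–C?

{1}

*him* is a pronoun, so Principle B applies: it must be free in its binding domain.
Binding domain of *him₃*: the embedded TP, whose subject is Omar₂.
*Ivan₁* c-commands the pronoun but from outside its binding domain, and is not c-commanded by it → coindexation permitted.
*Omar₂* c-commands the pronoun within its binding domain → coindexation would violate Principle B.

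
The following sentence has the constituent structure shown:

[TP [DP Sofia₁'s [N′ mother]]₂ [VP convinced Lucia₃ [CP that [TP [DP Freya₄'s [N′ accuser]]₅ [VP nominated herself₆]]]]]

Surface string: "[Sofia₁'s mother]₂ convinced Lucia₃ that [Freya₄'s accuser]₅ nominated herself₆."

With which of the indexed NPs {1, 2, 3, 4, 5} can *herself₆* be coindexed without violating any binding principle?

{5}

*herself* is an anaphor, so Principle A applies: it must be bound in its binding domain.
Binding domain of *herself₆*: the embedded TP, whose subject is [Freya₄'s accuser]₅.
*Sofia₁* does not c-command the anaphor → cannot bind it.
*[Sofia₁'s mother]₂* c-commands the anaphor but is outside its binding domain → cannot satisfy Principle A.
*Lucia₃* c-commands the anaphor but is outside its binding domain → cannot satisfy Principle A.
*Freya₄* does not c-command the anaphor → cannot bind it.
*[Freya₄'s accuser]₅* c-commands the anaphor within its binding domain → licit binder.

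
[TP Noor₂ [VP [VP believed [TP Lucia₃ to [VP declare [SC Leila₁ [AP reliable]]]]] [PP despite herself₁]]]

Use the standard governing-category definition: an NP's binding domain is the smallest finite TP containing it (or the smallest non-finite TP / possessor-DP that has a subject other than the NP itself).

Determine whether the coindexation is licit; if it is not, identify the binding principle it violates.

Principle A

The two coindexed NPs are *Leila₁* and *herself₁*.
*herself₁* is an anaphor. Principle A requires it to be bound within its binding domain — the matrix TP, whose subject is Noor₂.
Within that domain it is c-commanded by *Noor₂*, which does not share its index.
*Leila₁* does not c-command the anaphor at all.
The anaphor is unbound in its domain → Principle A violation.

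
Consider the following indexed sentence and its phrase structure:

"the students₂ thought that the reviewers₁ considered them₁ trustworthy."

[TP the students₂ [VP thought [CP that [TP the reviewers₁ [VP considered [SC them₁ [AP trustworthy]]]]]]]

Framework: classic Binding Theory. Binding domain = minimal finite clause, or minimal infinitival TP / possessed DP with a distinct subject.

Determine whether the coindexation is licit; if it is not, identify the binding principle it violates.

Principle B

The two coindexed NPs are *the reviewers₁* and *them₁*.
*them₁* is a pronoun. Its binding domain is the embedded TP, whose subject is the reviewers₁.
*the reviewers₁* c-commands it within that domain and carries the same index.
The pronoun is locally bound → Principle B violation.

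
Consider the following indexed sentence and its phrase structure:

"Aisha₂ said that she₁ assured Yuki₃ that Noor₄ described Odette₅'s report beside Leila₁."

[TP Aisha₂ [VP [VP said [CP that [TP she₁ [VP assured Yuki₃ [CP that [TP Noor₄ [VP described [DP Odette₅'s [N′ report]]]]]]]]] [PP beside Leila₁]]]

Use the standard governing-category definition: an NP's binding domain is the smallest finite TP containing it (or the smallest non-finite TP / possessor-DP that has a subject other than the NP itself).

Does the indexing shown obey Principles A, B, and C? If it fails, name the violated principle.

grammatical

The two coindexed NPs are *Leila₁* and *she₁*.
*she₁* is a pronoun; nothing c-commands it within its binding domain (the embedded TP.), so Principle B holds trivially.
*Leila₁* is an R-expression; *she₁* does not c-command it, and no other NP shares its index, so Principle C is satisfied.
All principles are respected.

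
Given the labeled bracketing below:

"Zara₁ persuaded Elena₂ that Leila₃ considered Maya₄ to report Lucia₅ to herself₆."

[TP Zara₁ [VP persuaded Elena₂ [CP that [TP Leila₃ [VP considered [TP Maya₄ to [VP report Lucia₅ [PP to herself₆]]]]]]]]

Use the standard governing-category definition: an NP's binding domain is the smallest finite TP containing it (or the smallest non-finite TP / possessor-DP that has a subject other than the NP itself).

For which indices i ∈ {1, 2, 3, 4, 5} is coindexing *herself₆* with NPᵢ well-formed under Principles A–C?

{4, 5}

*herself* is an anaphor, so Principle A applies: it must be bound in its binding domain.
Binding domain of *herself₆*: the embedded TP, whose subject is Maya₄.
*Zara₁* c-commands the anaphor but is outside its binding domain → cannot satisfy Principle A.
*Elena₂* c-commands the anaphor but is outside its binding domain → cannot satisfy Principle A.
*Leila₃* c-commands the anaphor but is outside its binding domain → cannot satisfy Principle A.
*Maya₄* c-commands the anaphor within its binding domain → licit binder.
*Lucia₅* c-commands the anaphor within its binding domain → licit binder.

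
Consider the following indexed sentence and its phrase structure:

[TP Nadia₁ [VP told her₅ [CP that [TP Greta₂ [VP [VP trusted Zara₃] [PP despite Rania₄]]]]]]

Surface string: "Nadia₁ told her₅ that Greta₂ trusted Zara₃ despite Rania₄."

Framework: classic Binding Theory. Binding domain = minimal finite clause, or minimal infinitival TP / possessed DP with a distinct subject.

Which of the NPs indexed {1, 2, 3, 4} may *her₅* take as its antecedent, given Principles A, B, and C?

none

*her* is a pronoun, so Principle B applies: it must be free in its binding domain.
Binding domain of *her₅*: the matrix TP, whose subject is Nadia₁.
*Nadia₁* c-commands the pronoun within its binding domain → coindexation would violate Principle B.
*Greta₂*: the pronoun c-commands this R-expression → coindexation would violate Principle C on *Greta₂*.
*Zara₃*: the pronoun c-commands this R-expression → coindexation would violate Principle C on *Zara₃*.
*Rania₄*: the pronoun c-commands this R-expression → coindexation would violate Principle C on *Rania₄*.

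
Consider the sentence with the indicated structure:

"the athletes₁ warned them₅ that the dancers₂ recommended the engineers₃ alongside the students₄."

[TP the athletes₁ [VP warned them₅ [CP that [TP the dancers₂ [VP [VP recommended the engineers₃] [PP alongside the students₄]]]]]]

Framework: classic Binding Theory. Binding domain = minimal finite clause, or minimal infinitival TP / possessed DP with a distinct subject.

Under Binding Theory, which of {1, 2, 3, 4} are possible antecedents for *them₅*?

none

*them* is a pronoun, so Principle B applies: it must be free in its binding domain.
Binding domain of *them₅*: the matrix TP, whose subject is the athletes₁.
*the athletes₁* c-commands the pronoun within its binding domain → coindexation would violate Principle B.
*the dancers₂*: the pronoun c-commands this R-expression → coindexation would violate Principle C on *the dancers₂*.
*the engineers₃*: the pronoun c-commands this R-expression → coindexation would violate Principle C on *the engineers₃*.
*the students₄*: the pronoun c-commands this R-expression → coindexation would violate Principle C on *the students₄*.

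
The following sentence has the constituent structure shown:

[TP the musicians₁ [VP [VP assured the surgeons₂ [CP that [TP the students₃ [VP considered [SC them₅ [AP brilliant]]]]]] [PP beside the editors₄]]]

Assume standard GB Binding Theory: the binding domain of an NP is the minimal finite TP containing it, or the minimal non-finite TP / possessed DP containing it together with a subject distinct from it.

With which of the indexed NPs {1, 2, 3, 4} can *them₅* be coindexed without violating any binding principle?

{1, 2, 4}

*them* is a pronoun, so Principle B applies: it must be free in its binding domain.
Binding domain of *them₅*: the embedded TP, whose subject is the students₃.
*the musicians₁* c-commands the pronoun but from outside its binding domain, and is not c-commanded by it → coindexation permitted.
*the surgeons₂* c-commands the pronoun but from outside its binding domain, and is not c-commanded by it → coindexation permitted.
*the students₃* c-commands the pronoun within its binding domain → coindexation would violate Principle B.
*the editors₄* and the pronoun do not c-command one another → neither Principle B nor Principle C is at stake; coindexation permitted.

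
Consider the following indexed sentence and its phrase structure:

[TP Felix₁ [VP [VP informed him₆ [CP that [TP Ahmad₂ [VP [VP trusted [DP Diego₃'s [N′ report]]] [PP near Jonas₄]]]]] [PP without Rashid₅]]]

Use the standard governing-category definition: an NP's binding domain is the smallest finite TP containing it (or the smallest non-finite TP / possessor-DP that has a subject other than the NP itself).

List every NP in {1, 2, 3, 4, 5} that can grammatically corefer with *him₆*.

{5}

*him* is a pronoun, so Principle B applies: it must be free in its binding domain.
Binding domain of *him₆*: the matrix TP, whose subject is Felix₁.
*Felix₁* c-commands the pronoun within its binding domain → coindexation would violate Principle B.
*Ahmad₂*: the pronoun c-commands this R-expression → coindexation would violate Principle C on *Ahmad₂*.
*Diego₃*: the pronoun c-commands this R-expression → coindexation would violate Principle C on *Diego₃*.
*Jonas₄*: the pronoun c-commands this R-expression → coindexation would violate Principle C on *Jonas₄*.
*Rashid₅* and the pronoun do not c-command one another → neither Principle B nor Principle C is at stake; coindexation permitted.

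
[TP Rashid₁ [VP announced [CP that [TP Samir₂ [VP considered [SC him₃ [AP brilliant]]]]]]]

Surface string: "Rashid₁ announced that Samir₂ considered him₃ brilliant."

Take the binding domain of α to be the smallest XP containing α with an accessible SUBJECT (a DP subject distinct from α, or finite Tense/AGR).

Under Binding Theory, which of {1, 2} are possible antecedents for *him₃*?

{1}

*him* is a pronoun, so Principle B applies: it must be free in its binding domain.
Binding domain of *him₃*: the embedded TP, whose subject is Samir₂.
*Rashid₁* c-commands the pronoun but from outside its binding domain, and is not c-commanded by it → coindexation permitted.
*Samir₂* c-commands the pronoun within its binding domain → coindexation would violate Principle B.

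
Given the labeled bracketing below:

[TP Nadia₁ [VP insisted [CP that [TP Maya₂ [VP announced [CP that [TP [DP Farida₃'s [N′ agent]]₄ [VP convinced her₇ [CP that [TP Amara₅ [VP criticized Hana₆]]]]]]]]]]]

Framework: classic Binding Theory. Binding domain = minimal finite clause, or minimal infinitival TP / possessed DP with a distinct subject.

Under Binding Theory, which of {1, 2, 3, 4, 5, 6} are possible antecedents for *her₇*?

{1, 2, 3}

*her* is a pronoun, so Principle B applies: it must be free in its binding domain.
Binding domain of *her₇*: the embedded TP, whose subject is [Farida₃'s agent]₄.
*Nadia₁* c-commands the pronoun but from outside its binding domain, and is not c-commanded by it → coindexation permitted.
*Maya₂* c-commands the pronoun but from outside its binding domain, and is not c-commanded by it → coindexation permitted.
*Farida₃* and the pronoun do not c-command one another → neither Principle B nor Principle C is at stake; coindexation permitted.
*[Farida₃'s agent]₄* c-commands the pronoun within its binding domain → coindexation would violate Principle B.
*Amara₅*: the pronoun c-commands this R-expression → coindexation would violate Principle C on *Amara₅*.
*Hana₆*: the pronoun c-commands this R-expression → coindexation would violate Principle C on *Hana₆*.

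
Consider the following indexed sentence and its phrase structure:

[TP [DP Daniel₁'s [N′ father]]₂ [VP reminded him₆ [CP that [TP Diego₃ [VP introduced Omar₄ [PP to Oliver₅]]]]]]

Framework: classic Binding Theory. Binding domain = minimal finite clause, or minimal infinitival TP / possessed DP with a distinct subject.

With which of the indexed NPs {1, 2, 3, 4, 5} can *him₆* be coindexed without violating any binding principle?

{1}

*him* is a pronoun, so Principle B applies: it must be free in its binding domain.
Binding domain of *him₆*: the matrix TP, whose subject is [Daniel₁'s father]₂.
*Daniel₁* and the pronoun do not c-command one another → neither Principle B nor Principle C is at stake; coindexation permitted.
*[Daniel₁'s father]₂* c-commands the pronoun within its binding domain → coindexation would violate Principle B.
*Diego₃*: the pronoun c-commands this R-expression → coindexation would violate Principle C on *Diego₃*.
*Omar₄*: the pronoun c-commands this R-expression → coindexation would violate Principle C on *Omar₄*.
*Oliver₅*: the pronoun c-commands this R-expression → coindexation would violate Principle C on *Oliver₅*.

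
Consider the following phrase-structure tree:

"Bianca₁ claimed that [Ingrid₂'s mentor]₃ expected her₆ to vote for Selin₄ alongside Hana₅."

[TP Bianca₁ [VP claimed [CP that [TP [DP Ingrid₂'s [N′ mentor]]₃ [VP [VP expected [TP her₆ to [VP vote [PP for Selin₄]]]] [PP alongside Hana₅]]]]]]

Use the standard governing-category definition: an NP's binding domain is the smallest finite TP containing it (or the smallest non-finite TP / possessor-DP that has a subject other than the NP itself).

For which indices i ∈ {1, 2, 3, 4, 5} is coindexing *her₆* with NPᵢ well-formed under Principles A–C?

*her* is a pronoun, so Principle B applies: it must be free in its binding domain.
Binding domain of *her₆*: the embedded TP, whose subject is [Ingrid₂'s mentor]₃.
*Bianca₁* c-commands the pronoun but from outside its binding domain, and is not c-commanded by it → coindexation permitted.
*Ingrid₂* and the pronoun do not c-command one another → neither Principle B nor Principle C is at stake; coindexation permitted.
*[Ingrid₂'s mentor]₃* c-commands the pronoun within its binding domain → coindexation would violate Principle B.
*Selin₄*: the pronoun c-commands this R-expression → coindexation would violate Principle C on *Selin₄*.
*Hana₅* and the pronoun do not c-command one another → neither Principle B nor Principle C is at stake; coindexation permitted.

{1, 2, 5}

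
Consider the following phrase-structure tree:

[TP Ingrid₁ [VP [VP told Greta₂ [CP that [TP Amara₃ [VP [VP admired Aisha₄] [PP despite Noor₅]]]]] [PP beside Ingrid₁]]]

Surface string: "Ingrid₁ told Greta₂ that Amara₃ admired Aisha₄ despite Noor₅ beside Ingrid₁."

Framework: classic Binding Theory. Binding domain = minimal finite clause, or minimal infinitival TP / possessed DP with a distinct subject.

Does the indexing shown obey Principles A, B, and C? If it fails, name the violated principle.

Principle C

The two coindexed NPs are *Ingrid₁* (the higher occurrence) and *Ingrid₁* (the lower occurrence).
*Ingrid₁* (the lower occurrence) is an R-expression. Principle C requires it to be free everywhere.
*Ingrid₁* (the higher occurrence) c-commands it and carries the same index.
The R-expression is bound → Principle C violation.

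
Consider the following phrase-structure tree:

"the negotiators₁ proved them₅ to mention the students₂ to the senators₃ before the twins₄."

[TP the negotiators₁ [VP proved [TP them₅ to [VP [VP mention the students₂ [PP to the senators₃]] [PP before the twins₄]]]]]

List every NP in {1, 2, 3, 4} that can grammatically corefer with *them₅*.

*them* is a pronoun, so Principle B applies: it must be free in its binding domain.
Binding domain of *them₅*: the matrix TP, whose subject is the negotiators₁.
*the negotiators₁* c-commands the pronoun within its binding domain → coindexation would violate Principle B.
*the students₂*: the pronoun c-commands this R-expression → coindexation would violate Principle C on *the students₂*.
*the senators₃*: the pronoun c-commands this R-expression → coindexation would violate Principle C on *the senators₃*.
*the twins₄*: the pronoun c-commands this R-expression → coindexation would violate Principle C on *the twins₄*.

none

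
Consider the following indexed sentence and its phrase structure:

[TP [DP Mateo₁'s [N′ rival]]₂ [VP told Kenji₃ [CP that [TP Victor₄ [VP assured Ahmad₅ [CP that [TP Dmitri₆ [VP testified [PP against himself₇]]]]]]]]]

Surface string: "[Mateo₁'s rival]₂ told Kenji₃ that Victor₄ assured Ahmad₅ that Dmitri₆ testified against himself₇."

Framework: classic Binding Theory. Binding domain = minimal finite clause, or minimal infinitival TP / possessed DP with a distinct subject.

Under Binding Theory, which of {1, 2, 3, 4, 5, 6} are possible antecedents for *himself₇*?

{6}

*himself* is an anaphor, so Principle A applies: it must be bound in its binding domain.
Binding domain of *himself₇*: the embedded TP, whose subject is Dmitri₆.
*Mateo₁* does not c-command the anaphor → cannot bind it.
*[Mateo₁'s rival]₂* c-commands the anaphor but is outside its binding domain → cannot satisfy Principle A.
*Kenji₃* c-commands the anaphor but is outside its binding domain → cannot satisfy Principle A.
*Victor₄* c-commands the anaphor but is outside its binding domain → cannot satisfy Principle A.
*Ahmad₅* c-commands the anaphor but is outside its binding domain → cannot satisfy Principle A.
*Dmitri₆* c-commands the anaphor within its binding domain → licit binder.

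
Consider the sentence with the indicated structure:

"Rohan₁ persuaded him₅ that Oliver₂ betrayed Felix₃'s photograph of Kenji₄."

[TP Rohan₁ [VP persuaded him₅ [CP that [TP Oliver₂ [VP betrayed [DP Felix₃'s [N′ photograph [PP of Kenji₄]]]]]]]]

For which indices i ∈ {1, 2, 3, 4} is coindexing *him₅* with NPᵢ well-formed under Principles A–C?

none

*him* is a pronoun, so Principle B applies: it must be free in its binding domain.
Binding domain of *him₅*: the matrix TP, whose subject is Rohan₁.
*Rohan₁* c-commands the pronoun within its binding domain → coindexation would violate Principle B.
*Oliver₂*: the pronoun c-commands this R-expression → coindexation would violate Principle C on *Oliver₂*.
*Felix₃*: the pronoun c-commands this R-expression → coindexation would violate Principle C on *Felix₃*.
*Kenji₄*: the pronoun c-commands this R-expression → coindexation would violate Principle C on *Kenji₄*.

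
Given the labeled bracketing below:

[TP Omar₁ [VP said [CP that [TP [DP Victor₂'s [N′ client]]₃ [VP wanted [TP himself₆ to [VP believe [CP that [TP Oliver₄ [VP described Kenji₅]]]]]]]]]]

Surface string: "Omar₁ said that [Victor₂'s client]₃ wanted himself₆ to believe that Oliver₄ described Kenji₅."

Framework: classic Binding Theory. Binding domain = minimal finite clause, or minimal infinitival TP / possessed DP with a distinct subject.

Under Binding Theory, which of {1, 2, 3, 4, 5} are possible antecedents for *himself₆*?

*himself* is an anaphor, so Principle A applies: it must be bound in its binding domain.
Binding domain of *himself₆*: the embedded TP, whose subject is [Victor₂'s client]₃.
*Omar₁* c-commands the anaphor but is outside its binding domain → cannot satisfy Principle A.
*Victor₂* does not c-command the anaphor → cannot bind it.
*[Victor₂'s client]₃* c-commands the anaphor within its binding domain → licit binder.
*Oliver₄* does not c-command the anaphor → cannot bind it.
*Kenji₅* does not c-command the anaphor → cannot bind it.

{3}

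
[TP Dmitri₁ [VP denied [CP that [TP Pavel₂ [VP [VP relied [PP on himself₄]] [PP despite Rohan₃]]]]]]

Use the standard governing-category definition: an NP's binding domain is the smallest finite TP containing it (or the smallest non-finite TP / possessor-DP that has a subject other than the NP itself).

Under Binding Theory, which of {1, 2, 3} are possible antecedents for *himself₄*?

{2}

*himself* is an anaphor, so Principle A applies: it must be bound in its binding domain.
Binding domain of *himself₄*: the embedded TP, whose subject is Pavel₂.
*Dmitri₁* c-commands the anaphor but is outside its binding domain → cannot satisfy Principle A.
*Pavel₂* c-commands the anaphor within its binding domain → licit binder.
*Rohan₃* does not c-command the anaphor → cannot bind it.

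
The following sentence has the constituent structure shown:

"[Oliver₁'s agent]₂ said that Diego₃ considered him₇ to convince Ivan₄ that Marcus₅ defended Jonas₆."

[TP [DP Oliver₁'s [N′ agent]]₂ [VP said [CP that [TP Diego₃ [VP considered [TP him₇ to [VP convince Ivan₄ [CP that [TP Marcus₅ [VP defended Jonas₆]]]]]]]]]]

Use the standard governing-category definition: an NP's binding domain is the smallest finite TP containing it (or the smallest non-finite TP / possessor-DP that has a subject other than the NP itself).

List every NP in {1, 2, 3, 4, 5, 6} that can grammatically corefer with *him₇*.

*him* is a pronoun, so Principle B applies: it must be free in its binding domain.
Binding domain of *him₇*: the embedded TP, whose subject is Diego₃.
*Oliver₁* and the pronoun do not c-command one another → neither Principle B nor Principle C is at stake; coindexation permitted.
*[Oliver₁'s agent]₂* c-commands the pronoun but from outside its binding domain, and is not c-commanded by it → coindexation permitted.
*Diego₃* c-commands the pronoun within its binding domain → coindexation would violate Principle B.
*Ivan₄*: the pronoun c-commands this R-expression → coindexation would violate Principle C on *Ivan₄*.
*Marcus₅*: the pronoun c-commands this R-expression → coindexation would violate Principle C on *Marcus₅*.
*Jonas₆*: the pronoun c-commands this R-expression → coindexation would violate Principle C on *Jonas₆*.

{1, 2}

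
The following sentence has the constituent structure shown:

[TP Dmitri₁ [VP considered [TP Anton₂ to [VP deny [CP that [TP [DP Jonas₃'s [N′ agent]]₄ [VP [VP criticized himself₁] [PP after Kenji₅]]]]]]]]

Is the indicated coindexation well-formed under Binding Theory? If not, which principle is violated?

Principle A

The two coindexed NPs are *Dmitri₁* and *himself₁*.
*himself₁* is an anaphor. Principle A requires it to be bound within its binding domain — the embedded TP, whose subject is [Jonas₃'s agent]₄.
Within that domain it is c-commanded by *[Jonas₃'s agent]₄*, which does not share its index.
*Dmitri₁* does c-command the anaphor, but from outside its binding domain.
The anaphor is unbound in its domain → Principle A violation.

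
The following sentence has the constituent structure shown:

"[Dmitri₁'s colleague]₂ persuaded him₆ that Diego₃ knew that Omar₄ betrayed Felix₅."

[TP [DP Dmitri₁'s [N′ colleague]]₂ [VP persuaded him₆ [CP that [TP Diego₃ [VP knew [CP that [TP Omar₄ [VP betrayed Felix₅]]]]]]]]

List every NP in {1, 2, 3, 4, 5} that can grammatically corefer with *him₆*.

{1}

*him* is a pronoun, so Principle B applies: it must be free in its binding domain.
Binding domain of *him₆*: the matrix TP, whose subject is [Dmitri₁'s colleague]₂.
*Dmitri₁* and the pronoun do not c-command one another → neither Principle B nor Principle C is at stake; coindexation permitted.
*[Dmitri₁'s colleague]₂* c-commands the pronoun within its binding domain → coindexation would violate Principle B.
*Diego₃*: the pronoun c-commands this R-expression → coindexation would violate Principle C on *Diego₃*.
*Omar₄*: the pronoun c-commands this R-expression → coindexation would violate Principle C on *Omar₄*.
*Felix₅*: the pronoun c-commands this R-expression → coindexation would violate Principle C on *Felix₅*.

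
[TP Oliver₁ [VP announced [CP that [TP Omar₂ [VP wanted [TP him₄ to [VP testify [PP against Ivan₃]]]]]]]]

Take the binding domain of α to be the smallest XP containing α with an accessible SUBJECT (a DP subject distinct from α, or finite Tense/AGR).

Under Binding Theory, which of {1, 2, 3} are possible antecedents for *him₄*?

*him* is a pronoun, so Principle B applies: it must be free in its binding domain.
Binding domain of *him₄*: the embedded TP, whose subject is Omar₂.
*Oliver₁* c-commands the pronoun but from outside its binding domain, and is not c-commanded by it → coindexation permitted.
*Omar₂* c-commands the pronoun within its binding domain → coindexation would violate Principle B.
*Ivan₃*: the pronoun c-commands this R-expression → coindexation would violate Principle C on *Ivan₃*.

{1}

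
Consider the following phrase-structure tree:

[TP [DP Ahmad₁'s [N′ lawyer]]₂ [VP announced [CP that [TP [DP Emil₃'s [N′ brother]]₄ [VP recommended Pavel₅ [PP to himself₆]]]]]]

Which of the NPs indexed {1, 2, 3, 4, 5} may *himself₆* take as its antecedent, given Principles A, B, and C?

{4, 5}

*himself* is an anaphor, so Principle A applies: it must be bound in its binding domain.
Binding domain of *himself₆*: the embedded TP, whose subject is [Emil₃'s brother]₄.
*Ahmad₁* does not c-command the anaphor → cannot bind it.
*[Ahmad₁'s lawyer]₂* c-commands the anaphor but is outside its binding domain → cannot satisfy Principle A.
*Emil₃* does not c-command the anaphor → cannot bind it.
*[Emil₃'s brother]₄* c-commands the anaphor within its binding domain → licit binder.
*Pavel₅* c-commands the anaphor within its binding domain → licit binder.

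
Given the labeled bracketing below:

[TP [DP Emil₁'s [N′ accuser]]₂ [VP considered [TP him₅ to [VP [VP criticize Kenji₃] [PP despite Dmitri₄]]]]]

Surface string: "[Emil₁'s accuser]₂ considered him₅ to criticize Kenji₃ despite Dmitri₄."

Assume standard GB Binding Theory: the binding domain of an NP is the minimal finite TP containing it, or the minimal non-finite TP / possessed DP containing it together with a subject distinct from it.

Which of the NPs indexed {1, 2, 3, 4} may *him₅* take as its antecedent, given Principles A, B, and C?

{1}

*him* is a pronoun, so Principle B applies: it must be free in its binding domain.
Binding domain of *him₅*: the matrix TP, whose subject is [Emil₁'s accuser]₂.
*Emil₁* and the pronoun do not c-command one another → neither Principle B nor Principle C is at stake; coindexation permitted.
*[Emil₁'s accuser]₂* c-commands the pronoun within its binding domain → coindexation would violate Principle B.
*Kenji₃*: the pronoun c-commands this R-expression → coindexation would violate Principle C on *Kenji₃*.
*Dmitri₄*: the pronoun c-commands this R-expression → coindexation would violate Principle C on *Dmitri₄*.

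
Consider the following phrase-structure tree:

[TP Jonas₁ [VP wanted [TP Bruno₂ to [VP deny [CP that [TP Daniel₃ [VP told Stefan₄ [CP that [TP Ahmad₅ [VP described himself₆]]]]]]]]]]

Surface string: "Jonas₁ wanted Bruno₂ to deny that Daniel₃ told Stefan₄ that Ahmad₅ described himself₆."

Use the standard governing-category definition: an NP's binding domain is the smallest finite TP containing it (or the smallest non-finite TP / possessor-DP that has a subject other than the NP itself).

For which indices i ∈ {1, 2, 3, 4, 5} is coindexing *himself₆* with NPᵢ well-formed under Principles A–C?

{5}

*himself* is an anaphor, so Principle A applies: it must be bound in its binding domain.
Binding domain of *himself₆*: the embedded TP, whose subject is Ahmad₅.
*Jonas₁* c-commands the anaphor but is outside its binding domain → cannot satisfy Principle A.
*Bruno₂* c-commands the anaphor but is outside its binding domain → cannot satisfy Principle A.
*Daniel₃* c-commands the anaphor but is outside its binding domain → cannot satisfy Principle A.
*Stefan₄* c-commands the anaphor but is outside its binding domain → cannot satisfy Principle A.
*Ahmad₅* c-commands the anaphor within its binding domain → licit binder.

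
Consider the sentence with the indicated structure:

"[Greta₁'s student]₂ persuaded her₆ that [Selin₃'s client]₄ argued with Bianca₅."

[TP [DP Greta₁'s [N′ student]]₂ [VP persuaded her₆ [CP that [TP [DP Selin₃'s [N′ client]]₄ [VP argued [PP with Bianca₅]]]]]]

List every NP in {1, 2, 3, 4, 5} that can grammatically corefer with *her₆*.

*her* is a pronoun, so Principle B applies: it must be free in its binding domain.
Binding domain of *her₆*: the matrix TP, whose subject is [Greta₁'s student]₂.
*Greta₁* and the pronoun do not c-command one another → neither Principle B nor Principle C is at stake; coindexation permitted.
*[Greta₁'s student]₂* c-commands the pronoun within its binding domain → coindexation would violate Principle B.
*Selin₃*: the pronoun c-commands this R-expression → coindexation would violate Principle C on *Selin₃*.
*[Selin₃'s client]₄*: the pronoun c-commands this R-expression → coindexation would violate Principle C on *[Selin₃'s client]₄*.
*Bianca₅*: the pronoun c-commands this R-expression → coindexation would violate Principle C on *Bianca₅*.

{1}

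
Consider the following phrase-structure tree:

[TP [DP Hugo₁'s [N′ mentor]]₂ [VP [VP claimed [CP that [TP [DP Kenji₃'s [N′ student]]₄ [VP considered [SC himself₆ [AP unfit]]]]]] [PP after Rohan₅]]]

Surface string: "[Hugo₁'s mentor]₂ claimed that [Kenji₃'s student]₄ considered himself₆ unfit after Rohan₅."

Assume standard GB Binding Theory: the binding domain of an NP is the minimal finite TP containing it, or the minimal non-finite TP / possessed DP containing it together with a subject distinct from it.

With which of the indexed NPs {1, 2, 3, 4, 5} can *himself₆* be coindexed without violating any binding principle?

*himself* is an anaphor, so Principle A applies: it must be bound in its binding domain.
Binding domain of *himself₆*: the embedded TP, whose subject is [Kenji₃'s student]₄.
*Hugo₁* does not c-command the anaphor → cannot bind it.
*[Hugo₁'s mentor]₂* c-commands the anaphor but is outside its binding domain → cannot satisfy Principle A.
*Kenji₃* does not c-command the anaphor → cannot bind it.
*[Kenji₃'s student]₄* c-commands the anaphor within its binding domain → licit binder.
*Rohan₅* does not c-command the anaphor → cannot bind it.

{4}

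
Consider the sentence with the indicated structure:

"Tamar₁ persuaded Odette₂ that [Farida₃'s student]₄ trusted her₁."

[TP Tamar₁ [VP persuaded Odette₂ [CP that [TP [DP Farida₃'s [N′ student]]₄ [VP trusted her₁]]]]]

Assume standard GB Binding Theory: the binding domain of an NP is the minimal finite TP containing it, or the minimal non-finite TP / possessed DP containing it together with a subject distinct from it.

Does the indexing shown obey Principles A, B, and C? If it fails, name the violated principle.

The two coindexed NPs are *Tamar₁* and *her₁*.
*her₁* is a pronoun; its binding domain is the embedded TP, whose subject is [Farida₃'s student]₄. Within that domain it is c-commanded only by *[Farida₃'s student]₄*, which carries a different index — the pronoun is free locally, so Principle B holds.
*Tamar₁* is an R-expression; *her₁* does not c-command it, and no other NP shares its index, so Principle C is satisfied.
All principles are respected.

grammatical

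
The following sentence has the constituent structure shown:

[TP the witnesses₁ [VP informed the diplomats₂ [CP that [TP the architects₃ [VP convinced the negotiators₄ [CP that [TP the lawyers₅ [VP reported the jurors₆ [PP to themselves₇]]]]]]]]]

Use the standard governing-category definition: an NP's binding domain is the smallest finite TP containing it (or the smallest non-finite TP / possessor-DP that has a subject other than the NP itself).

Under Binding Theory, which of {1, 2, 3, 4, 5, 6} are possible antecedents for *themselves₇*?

*themselves* is an anaphor, so Principle A applies: it must be bound in its binding domain.
Binding domain of *themselves₇*: the embedded TP, whose subject is the lawyers₅.
*the witnesses₁* c-commands the anaphor but is outside its binding domain → cannot satisfy Principle A.
*the diplomats₂* c-commands the anaphor but is outside its binding domain → cannot satisfy Principle A.
*the architects₃* c-commands the anaphor but is outside its binding domain → cannot satisfy Principle A.
*the negotiators₄* c-commands the anaphor but is outside its binding domain → cannot satisfy Principle A.
*the lawyers₅* c-commands the anaphor within its binding domain → licit binder.
*the jurors₆* c-commands the anaphor within its binding domain → licit binder.

{5, 6}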